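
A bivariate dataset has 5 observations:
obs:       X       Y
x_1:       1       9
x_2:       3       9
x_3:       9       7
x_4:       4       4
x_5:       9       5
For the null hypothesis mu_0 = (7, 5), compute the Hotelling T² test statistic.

Step 1 — sample mean vector:
  mean(X) = (1 + 3 + 9 + 4 + 9) / 5 = 26/5 = 5.2
  mean(Y) = (9 + 9 + 7 + 4 + 5) / 5 = 34/5 = 6.8
  x̄ = (5.2, 6.8),  deviation x̄ - mu_0 = (5.2, 6.8) - (7, 5) = (-1.8, 1.8).

Step 2 — sample covariance matrix, S[i,j] = (1/(n-1)) · Σ_k (x_{k,i} - mean_i) · (x_{k,j} - mean_j), divisor n-1 = 4:
  S[X,X] = ((-4.2)·(-4.2) + (-2.2)·(-2.2) + (3.8)·(3.8) + (-1.2)·(-1.2) + (3.8)·(3.8)) / 4 = 52.8/4 = 13.2
  S[X,Y] = ((-4.2)·(2.2) + (-2.2)·(2.2) + (3.8)·(0.2) + (-1.2)·(-2.8) + (3.8)·(-1.8)) / 4 = -16.8/4 = -4.2
  S[Y,Y] = ((2.2)·(2.2) + (2.2)·(2.2) + (0.2)·(0.2) + (-2.8)·(-2.8) + (-1.8)·(-1.8)) / 4 = 20.8/4 = 5.2
  S = [[13.2, -4.2],
 [-4.2, 5.2]].

Step 3 — invert S. det(S) = 13.2·5.2 - (-4.2)² = 51.
  S^{-1} = (1/det) · [[d, -b], [-b, a]] = [[0.102, 0.0824],
 [0.0824, 0.2588]].

Step 4 — quadratic form (x̄ - mu_0)^T · S^{-1} · (x̄ - mu_0):
  S^{-1} · (x̄ - mu_0) = (-0.0353, 0.3176),
  (x̄ - mu_0)^T · [...] = (-1.8)·(-0.0353) + (1.8)·(0.3176) = 0.6353.

Step 5 — scale by n: T² = 5 · 0.6353 = 3.1765.

T² ≈ 3.1765


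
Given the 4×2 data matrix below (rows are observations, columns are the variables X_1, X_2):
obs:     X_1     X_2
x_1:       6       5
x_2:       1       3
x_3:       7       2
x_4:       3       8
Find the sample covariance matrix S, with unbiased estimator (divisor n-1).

Step 1 — column means:
  mean(X_1) = (6 + 1 + 7 + 3) / 4 = 17/4 = 4.25
  mean(X_2) = (5 + 3 + 2 + 8) / 4 = 18/4 = 4.5

Step 2 — sample covariance S[i,j] = (1/(n-1)) · Σ_k (x_{k,i} - mean_i) · (x_{k,j} - mean_j), with n-1 = 3.
  S[X_1,X_1] = ((1.75)·(1.75) + (-3.25)·(-3.25) + (2.75)·(2.75) + (-1.25)·(-1.25)) / 3 = 22.75/3 = 7.5833
  S[X_1,X_2] = ((1.75)·(0.5) + (-3.25)·(-1.5) + (2.75)·(-2.5) + (-1.25)·(3.5)) / 3 = -5.5/3 = -1.8333
  S[X_2,X_2] = ((0.5)·(0.5) + (-1.5)·(-1.5) + (-2.5)·(-2.5) + (3.5)·(3.5)) / 3 = 21/3 = 7

S is symmetric (S[j,i] = S[i,j]). Assembling:

S = [[7.5833, -1.8333],
 [-1.8333, 7]]


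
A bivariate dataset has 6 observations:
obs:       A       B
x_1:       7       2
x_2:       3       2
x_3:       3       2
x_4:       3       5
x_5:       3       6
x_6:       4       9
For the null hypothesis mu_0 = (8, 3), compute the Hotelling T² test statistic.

Step 1 — sample mean vector:
  mean(A) = (7 + 3 + 3 + 3 + 3 + 4) / 6 = 23/6 = 3.8333
  mean(B) = (2 + 2 + 2 + 5 + 6 + 9) / 6 = 26/6 = 4.3333
  x̄ = (3.8333, 4.3333),  deviation x̄ - mu_0 = (3.8333, 4.3333) - (8, 3) = (-4.1667, 1.3333).

Step 2 — sample covariance matrix, S[i,j] = (1/(n-1)) · Σ_k (x_{k,i} - mean_i) · (x_{k,j} - mean_j), divisor n-1 = 5:
  S[A,A] = ((3.1667)·(3.1667) + (-0.8333)·(-0.8333) + (-0.8333)·(-0.8333) + (-0.8333)·(-0.8333) + (-0.8333)·(-0.8333) + (0.1667)·(0.1667)) / 5 = 12.8333/5 = 2.5667
  S[A,B] = ((3.1667)·(-2.3333) + (-0.8333)·(-2.3333) + (-0.8333)·(-2.3333) + (-0.8333)·(0.6667) + (-0.8333)·(1.6667) + (0.1667)·(4.6667)) / 5 = -4.6667/5 = -0.9333
  S[B,B] = ((-2.3333)·(-2.3333) + (-2.3333)·(-2.3333) + (-2.3333)·(-2.3333) + (0.6667)·(0.6667) + (1.6667)·(1.6667) + (4.6667)·(4.6667)) / 5 = 41.3333/5 = 8.2667
  S = [[2.5667, -0.9333],
 [-0.9333, 8.2667]].

Step 3 — invert S. det(S) = 2.5667·8.2667 - (-0.9333)² = 20.3467.
  S^{-1} = (1/det) · [[d, -b], [-b, a]] = [[0.4063, 0.0459],
 [0.0459, 0.1261]].

Step 4 — quadratic form (x̄ - mu_0)^T · S^{-1} · (x̄ - mu_0):
  S^{-1} · (x̄ - mu_0) = (-1.6317, -0.0229),
  (x̄ - mu_0)^T · [...] = (-4.1667)·(-1.6317) + (1.3333)·(-0.0229) = 6.7682.

Step 5 — scale by n: T² = 6 · 6.7682 = 40.6094.

T² ≈ 40.6094


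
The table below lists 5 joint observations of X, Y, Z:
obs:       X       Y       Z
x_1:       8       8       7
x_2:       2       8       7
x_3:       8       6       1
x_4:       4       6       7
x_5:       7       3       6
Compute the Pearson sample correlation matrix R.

Step 1 — column means:
  mean(X) = (8 + 2 + 8 + 4 + 7) / 5 = 29/5 = 5.8
  mean(Y) = (8 + 8 + 6 + 6 + 3) / 5 = 31/5 = 6.2
  mean(Z) = (7 + 7 + 1 + 7 + 6) / 5 = 28/5 = 5.6

Step 2 — sample variances and covariances s[i,j] = (1/(n-1)) · Σ_k (x_{k,i} - mean_i) · (x_{k,j} - mean_j), with n-1 = 4:
  s[X,X] = ((2.2)·(2.2) + (-3.8)·(-3.8) + (2.2)·(2.2) + (-1.8)·(-1.8) + (1.2)·(1.2)) / 4 = 28.8/4 = 7.2
  s[X,Y] = ((2.2)·(1.8) + (-3.8)·(1.8) + (2.2)·(-0.2) + (-1.8)·(-0.2) + (1.2)·(-3.2)) / 4 = -6.8/4 = -1.7
  s[X,Z] = ((2.2)·(1.4) + (-3.8)·(1.4) + (2.2)·(-4.6) + (-1.8)·(1.4) + (1.2)·(0.4)) / 4 = -14.4/4 = -3.6
  s[Y,Y] = ((1.8)·(1.8) + (1.8)·(1.8) + (-0.2)·(-0.2) + (-0.2)·(-0.2) + (-3.2)·(-3.2)) / 4 = 16.8/4 = 4.2
  s[Y,Z] = ((1.8)·(1.4) + (1.8)·(1.4) + (-0.2)·(-4.6) + (-0.2)·(1.4) + (-3.2)·(0.4)) / 4 = 4.4/4 = 1.1
  s[Z,Z] = ((1.4)·(1.4) + (1.4)·(1.4) + (-4.6)·(-4.6) + (1.4)·(1.4) + (0.4)·(0.4)) / 4 = 27.2/4 = 6.8
  Sample standard deviations s_i = √(s[i,i]):
  s(X) = √(7.2) = 2.6833
  s(Y) = √(4.2) = 2.0494
  s(Z) = √(6.8) = 2.6077

Step 3 — r_{ij} = s_{ij} / (s_i · s_j):
  r[X,X] = 1 (diagonal).
  r[X,Y] = -1.7 / (2.6833 · 2.0494) = -1.7 / 5.4991 = -0.3091
  r[X,Z] = -3.6 / (2.6833 · 2.6077) = -3.6 / 6.9971 = -0.5145
  r[Y,Y] = 1 (diagonal).
  r[Y,Z] = 1.1 / (2.0494 · 2.6077) = 1.1 / 5.3442 = 0.2058
  r[Z,Z] = 1 (diagonal).

R is symmetric with unit diagonal. Assembling:

R = [[1, -0.3091, -0.5145],
 [-0.3091, 1, 0.2058],
 [-0.5145, 0.2058, 1]]


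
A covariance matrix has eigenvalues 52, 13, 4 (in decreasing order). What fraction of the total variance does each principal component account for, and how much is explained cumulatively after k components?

Step 1 — total variance = trace(Sigma) = Σ λ_i = 52 + 13 + 4 = 69.

Step 2 — fraction explained by component i = λ_i / Σ λ:
  PC1: 52/69 = 0.7536
  PC2: 13/69 = 0.1884
  PC3: 4/69 = 0.058

Step 3 — cumulative fraction after k components = (λ_1 + ... + λ_k) / Σ λ:
  k = 1: 52/69 = 0.7536
  k = 2: (52 + 13)/69 = 65/69 = 0.942
  k = 3: (52 + 13 + 4)/69 = 69/69 = 1

Summary (fraction, with percent):

explained: PC1 0.7536 (75.36%), PC2 0.1884 (18.84%), PC3 0.058 (5.8%);  cumulative: 0.7536, 0.942, 1


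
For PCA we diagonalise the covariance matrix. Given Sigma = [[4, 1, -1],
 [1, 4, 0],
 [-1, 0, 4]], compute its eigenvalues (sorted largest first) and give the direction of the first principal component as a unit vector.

Step 1 — characteristic polynomial p(λ) = det(λI - Sigma) = λ³ - tr·λ² + c_1·λ - det, where tr = trace, c_1 = sum of the principal 2×2 minors, det = det(Sigma):
  tr = 4 + 4 + 4 = 12,
  c_1 = (4·4 - (1)²) + (4·4 - (-1)²) + (4·4 - (0)²) = 15 + 15 + 16 = 46,
  det = 4·(4·4 - (0)²) - (1)·((1)·4 - (0)·(-1)) + (-1)·((1)·(0) - 4·(-1)) = 4·(16) - (1)·(4) + (-1)·(4) = 56.
  So p(λ) = λ³ - 12λ² + 46λ - 56.
Step 2 — look for an integer root (rational root theorem: any rational root is an integer divisor of 56). Testing λ = 4:
  p(4) = 64 - 192 + 184 - 56 = 0  ✓
  Dividing out (λ - 4): p(λ) = (λ - 4)(λ² - 8λ + 14).
Step 3 — remaining eigenvalues from the quadratic λ² - 8λ + 14 = 0:
  Δ = 8² - 4·14 = 64 - 56 = 8,  λ = (8 ± √8)/2 = (8 ± 2.8284)/2 ≈ 5.4142 or 2.5858.
  Sorted: λ_1 = 5.4142,  λ_2 = 4,  λ_3 = 2.5858  (check: sum = 12 = tr ✓).

Step 4 — unit eigenvector for λ_1 ≈ 5.4142: v spans the null space of (Sigma - λ_1 I), whose rows are
  r_1 = (-1.4142, 1, -1),  r_2 = (1, -1.4142, 0),  r_3 = (-1, 0, -1.4142).
  v is orthogonal to every row, so take v ∝ r_1 × r_2 = ((1)·(0) - (-1)·(-1.4142), (-1)·(1) - (-1.4142)·(0), (-1.4142)·(-1.4142) - (1)·(1)) ≈ (-1.4142, -1, 1).
  Rescale (multiply by -1 so the first nonzero entry is positive): u = (1.4142, 1, -1).
  ||u|| = √((1.4142)² + (1)² + (-1)²) = √(4) ≈ 2,  v_1 = u/||u|| ≈ (0.7071, 0.5, -0.5) (||v_1|| = 1).

λ_1 = 5.4142,  λ_2 = 4,  λ_3 = 2.5858;  v_1 ≈ (0.7071, 0.5, -0.5)


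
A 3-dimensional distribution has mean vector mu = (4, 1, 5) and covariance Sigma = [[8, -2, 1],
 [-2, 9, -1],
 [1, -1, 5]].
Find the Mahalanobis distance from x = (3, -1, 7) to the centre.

Step 1 — centre the observation: (x - mu) = (-1, -2, 2).

Step 2 — invert Sigma (cofactor / det for 3×3, or solve directly):
  Sigma^{-1} = [[0.1346, 0.0275, -0.0214],
 [0.0275, 0.1193, 0.0183],
 [-0.0214, 0.0183, 0.208]].

Step 3 — form the quadratic (x - mu)^T · Sigma^{-1} · (x - mu):
  Sigma^{-1} · (x - mu) = (-0.2324, -0.2294, 0.4006).
  (x - mu)^T · [Sigma^{-1} · (x - mu)] = (-1)·(-0.2324) + (-2)·(-0.2294) + (2)·(0.4006) = 1.4924.

Step 4 — take square root: d = √(1.4924) ≈ 1.2216.

d(x, mu) = √(1.4924) ≈ 1.2216


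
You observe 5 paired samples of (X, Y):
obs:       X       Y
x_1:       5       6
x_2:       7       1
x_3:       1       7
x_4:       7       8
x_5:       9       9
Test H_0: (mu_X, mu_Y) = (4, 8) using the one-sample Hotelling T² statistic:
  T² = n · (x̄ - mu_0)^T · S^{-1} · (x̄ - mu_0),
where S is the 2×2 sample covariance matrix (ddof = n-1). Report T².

Step 1 — sample mean vector:
  mean(X) = (5 + 7 + 1 + 7 + 9) / 5 = 29/5 = 5.8
  mean(Y) = (6 + 1 + 7 + 8 + 9) / 5 = 31/5 = 6.2
  x̄ = (5.8, 6.2),  deviation x̄ - mu_0 = (5.8, 6.2) - (4, 8) = (1.8, -1.8).

Step 2 — sample covariance matrix, S[i,j] = (1/(n-1)) · Σ_k (x_{k,i} - mean_i) · (x_{k,j} - mean_j), divisor n-1 = 4:
  S[X,X] = ((-0.8)·(-0.8) + (1.2)·(1.2) + (-4.8)·(-4.8) + (1.2)·(1.2) + (3.2)·(3.2)) / 4 = 36.8/4 = 9.2
  S[X,Y] = ((-0.8)·(-0.2) + (1.2)·(-5.2) + (-4.8)·(0.8) + (1.2)·(1.8) + (3.2)·(2.8)) / 4 = 1.2/4 = 0.3
  S[Y,Y] = ((-0.2)·(-0.2) + (-5.2)·(-5.2) + (0.8)·(0.8) + (1.8)·(1.8) + (2.8)·(2.8)) / 4 = 38.8/4 = 9.7
  S = [[9.2, 0.3],
 [0.3, 9.7]].

Step 3 — invert S. det(S) = 9.2·9.7 - (0.3)² = 89.15.
  S^{-1} = (1/det) · [[d, -b], [-b, a]] = [[0.1088, -0.0034],
 [-0.0034, 0.1032]].

Step 4 — quadratic form (x̄ - mu_0)^T · S^{-1} · (x̄ - mu_0):
  S^{-1} · (x̄ - mu_0) = (0.2019, -0.1918),
  (x̄ - mu_0)^T · [...] = (1.8)·(0.2019) + (-1.8)·(-0.1918) = 0.7087.

Step 5 — scale by n: T² = 5 · 0.7087 = 3.5435.

T² ≈ 3.5435


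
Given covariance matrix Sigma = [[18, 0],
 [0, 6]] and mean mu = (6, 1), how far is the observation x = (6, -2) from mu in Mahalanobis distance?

Step 1 — centre the observation: (x - mu) = (0, -3).

Step 2 — invert Sigma. det(Sigma) = 18·6 - (0)² = 108.
  Sigma^{-1} = (1/det) · [[d, -b], [-b, a]] = [[0.0556, 0],
 [0, 0.1667]].

Step 3 — form the quadratic (x - mu)^T · Sigma^{-1} · (x - mu):
  Sigma^{-1} · (x - mu) = (0, -0.5).
  (x - mu)^T · [Sigma^{-1} · (x - mu)] = (0)·(0) + (-3)·(-0.5) = 1.5.

Step 4 — take square root: d = √(1.5) ≈ 1.2247.

d(x, mu) = √(1.5) ≈ 1.2247


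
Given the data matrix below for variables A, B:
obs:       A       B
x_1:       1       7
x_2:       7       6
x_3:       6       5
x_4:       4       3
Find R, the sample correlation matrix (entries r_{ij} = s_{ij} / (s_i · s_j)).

Step 1 — column means:
  mean(A) = (1 + 7 + 6 + 4) / 4 = 18/4 = 4.5
  mean(B) = (7 + 6 + 5 + 3) / 4 = 21/4 = 5.25

Step 2 — sample variances and covariances s[i,j] = (1/(n-1)) · Σ_k (x_{k,i} - mean_i) · (x_{k,j} - mean_j), with n-1 = 3:
  s[A,A] = ((-3.5)·(-3.5) + (2.5)·(2.5) + (1.5)·(1.5) + (-0.5)·(-0.5)) / 3 = 21/3 = 7
  s[A,B] = ((-3.5)·(1.75) + (2.5)·(0.75) + (1.5)·(-0.25) + (-0.5)·(-2.25)) / 3 = -3.5/3 = -1.1667
  s[B,B] = ((1.75)·(1.75) + (0.75)·(0.75) + (-0.25)·(-0.25) + (-2.25)·(-2.25)) / 3 = 8.75/3 = 2.9167
  Sample standard deviations s_i = √(s[i,i]):
  s(A) = √(7) = 2.6458
  s(B) = √(2.9167) = 1.7078

Step 3 — r_{ij} = s_{ij} / (s_i · s_j):
  r[A,A] = 1 (diagonal).
  r[A,B] = -1.1667 / (2.6458 · 1.7078) = -1.1667 / 4.5185 = -0.2582
  r[B,B] = 1 (diagonal).

R is symmetric with unit diagonal. Assembling:

R = [[1, -0.2582],
 [-0.2582, 1]]


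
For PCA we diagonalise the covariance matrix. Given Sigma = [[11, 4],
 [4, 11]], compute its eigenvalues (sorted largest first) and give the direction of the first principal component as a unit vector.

Step 1 — characteristic polynomial of 2×2 Sigma:
  det(Sigma - λI) = λ² - trace · λ + det = 0.
  trace = 11 + 11 = 22, det = 11·11 - (4)² = 105.
Step 2 — discriminant:
  Δ = trace² - 4·det = 484 - 420 = 64.
Step 3 — eigenvalues:
  λ = (trace ± √Δ)/2 = (22 ± 8)/2,
  λ_1 = 15,  λ_2 = 7.

Step 4 — unit eigenvector for λ_1: solve (Sigma - λ_1 I)v = 0. First row:
  (11 - 15)·v_x + (4)·v_y = 0, i.e. (-4)·v_x + (4)·v_y = 0,
  so v ∝ (b, λ_1 - a) = (4, 4) = u.
  ||u|| = √((4)² + (4)²) = √(32) ≈ 5.6569,
  v_1 = u/||u|| ≈ (0.7071, 0.7071) (||v_1|| = 1).

λ_1 = 15,  λ_2 = 7;  v_1 ≈ (0.7071, 0.7071)


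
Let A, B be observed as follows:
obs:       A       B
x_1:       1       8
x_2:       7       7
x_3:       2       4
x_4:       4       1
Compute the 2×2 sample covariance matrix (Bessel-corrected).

Step 1 — column means:
  mean(A) = (1 + 7 + 2 + 4) / 4 = 14/4 = 3.5
  mean(B) = (8 + 7 + 4 + 1) / 4 = 20/4 = 5

Step 2 — sample covariance S[i,j] = (1/(n-1)) · Σ_k (x_{k,i} - mean_i) · (x_{k,j} - mean_j), with n-1 = 3.
  S[A,A] = ((-2.5)·(-2.5) + (3.5)·(3.5) + (-1.5)·(-1.5) + (0.5)·(0.5)) / 3 = 21/3 = 7
  S[A,B] = ((-2.5)·(3) + (3.5)·(2) + (-1.5)·(-1) + (0.5)·(-4)) / 3 = -1/3 = -0.3333
  S[B,B] = ((3)·(3) + (2)·(2) + (-1)·(-1) + (-4)·(-4)) / 3 = 30/3 = 10

S is symmetric (S[j,i] = S[i,j]). Assembling:

S = [[7, -0.3333],
 [-0.3333, 10]]


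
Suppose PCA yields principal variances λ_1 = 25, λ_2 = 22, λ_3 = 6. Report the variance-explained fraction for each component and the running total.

Step 1 — total variance = trace(Sigma) = Σ λ_i = 25 + 22 + 6 = 53.

Step 2 — fraction explained by component i = λ_i / Σ λ:
  PC1: 25/53 = 0.4717
  PC2: 22/53 = 0.4151
  PC3: 6/53 = 0.1132

Step 3 — cumulative fraction after k components = (λ_1 + ... + λ_k) / Σ λ:
  k = 1: 25/53 = 0.4717
  k = 2: (25 + 22)/53 = 47/53 = 0.8868
  k = 3: (25 + 22 + 6)/53 = 53/53 = 1

Summary (fraction, with percent):

explained: PC1 0.4717 (47.17%), PC2 0.4151 (41.51%), PC3 0.1132 (11.32%);  cumulative: 0.4717, 0.8868, 1


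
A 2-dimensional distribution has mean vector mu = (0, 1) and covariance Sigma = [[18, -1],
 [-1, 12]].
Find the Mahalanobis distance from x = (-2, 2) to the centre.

Step 1 — centre the observation: (x - mu) = (-2, 1).

Step 2 — invert Sigma. det(Sigma) = 18·12 - (-1)² = 215.
  Sigma^{-1} = (1/det) · [[d, -b], [-b, a]] = [[0.0558, 0.0047],
 [0.0047, 0.0837]].

Step 3 — form the quadratic (x - mu)^T · Sigma^{-1} · (x - mu):
  Sigma^{-1} · (x - mu) = (-0.107, 0.0744).
  (x - mu)^T · [Sigma^{-1} · (x - mu)] = (-2)·(-0.107) + (1)·(0.0744) = 0.2884.

Step 4 — take square root: d = √(0.2884) ≈ 0.537.

d(x, mu) = √(0.2884) ≈ 0.537


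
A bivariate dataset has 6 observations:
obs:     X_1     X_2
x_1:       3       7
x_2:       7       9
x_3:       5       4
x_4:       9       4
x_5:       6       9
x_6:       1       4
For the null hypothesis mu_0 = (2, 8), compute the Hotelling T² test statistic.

Step 1 — sample mean vector:
  mean(X_1) = (3 + 7 + 5 + 9 + 6 + 1) / 6 = 31/6 = 5.1667
  mean(X_2) = (7 + 9 + 4 + 4 + 9 + 4) / 6 = 37/6 = 6.1667
  x̄ = (5.1667, 6.1667),  deviation x̄ - mu_0 = (5.1667, 6.1667) - (2, 8) = (3.1667, -1.8333).

Step 2 — sample covariance matrix, S[i,j] = (1/(n-1)) · Σ_k (x_{k,i} - mean_i) · (x_{k,j} - mean_j), divisor n-1 = 5:
  S[X_1,X_1] = ((-2.1667)·(-2.1667) + (1.8333)·(1.8333) + (-0.1667)·(-0.1667) + (3.8333)·(3.8333) + (0.8333)·(0.8333) + (-4.1667)·(-4.1667)) / 5 = 40.8333/5 = 8.1667
  S[X_1,X_2] = ((-2.1667)·(0.8333) + (1.8333)·(2.8333) + (-0.1667)·(-2.1667) + (3.8333)·(-2.1667) + (0.8333)·(2.8333) + (-4.1667)·(-2.1667)) / 5 = 6.8333/5 = 1.3667
  S[X_2,X_2] = ((0.8333)·(0.8333) + (2.8333)·(2.8333) + (-2.1667)·(-2.1667) + (-2.1667)·(-2.1667) + (2.8333)·(2.8333) + (-2.1667)·(-2.1667)) / 5 = 30.8333/5 = 6.1667
  S = [[8.1667, 1.3667],
 [1.3667, 6.1667]].

Step 3 — invert S. det(S) = 8.1667·6.1667 - (1.3667)² = 48.4933.
  S^{-1} = (1/det) · [[d, -b], [-b, a]] = [[0.1272, -0.0282],
 [-0.0282, 0.1684]].

Step 4 — quadratic form (x̄ - mu_0)^T · S^{-1} · (x̄ - mu_0):
  S^{-1} · (x̄ - mu_0) = (0.4544, -0.398),
  (x̄ - mu_0)^T · [...] = (3.1667)·(0.4544) + (-1.8333)·(-0.398) = 2.1685.

Step 5 — scale by n: T² = 6 · 2.1685 = 13.0107.

T² ≈ 13.0107


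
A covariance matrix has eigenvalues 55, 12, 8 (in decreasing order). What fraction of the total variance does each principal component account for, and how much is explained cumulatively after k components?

Step 1 — total variance = trace(Sigma) = Σ λ_i = 55 + 12 + 8 = 75.

Step 2 — fraction explained by component i = λ_i / Σ λ:
  PC1: 55/75 = 0.7333
  PC2: 12/75 = 0.16
  PC3: 8/75 = 0.1067

Step 3 — cumulative fraction after k components = (λ_1 + ... + λ_k) / Σ λ:
  k = 1: 55/75 = 0.7333
  k = 2: (55 + 12)/75 = 67/75 = 0.8933
  k = 3: (55 + 12 + 8)/75 = 75/75 = 1

Summary (fraction, with percent):

explained: PC1 0.7333 (73.33%), PC2 0.16 (16%), PC3 0.1067 (10.67%);  cumulative: 0.7333, 0.8933, 1


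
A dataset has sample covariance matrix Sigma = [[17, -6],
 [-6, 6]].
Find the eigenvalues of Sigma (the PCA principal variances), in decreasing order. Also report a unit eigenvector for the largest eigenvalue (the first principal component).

Step 1 — characteristic polynomial of 2×2 Sigma:
  det(Sigma - λI) = λ² - trace · λ + det = 0.
  trace = 17 + 6 = 23, det = 17·6 - (-6)² = 66.
Step 2 — discriminant:
  Δ = trace² - 4·det = 529 - 264 = 265.
Step 3 — eigenvalues:
  λ = (trace ± √Δ)/2 = (23 ± 16.2788)/2,
  λ_1 = 19.6394,  λ_2 = 3.3606.

Step 4 — unit eigenvector for λ_1: solve (Sigma - λ_1 I)v = 0. First row:
  (17 - 19.6394)·v_x + (-6)·v_y = 0, i.e. (-2.6394)·v_x + (-6)·v_y = 0,
  so v ∝ (b, λ_1 - a) = (-6, 2.6394); multiply by -1 so the first entry is positive: u = (6, -2.6394).
  ||u|| = √((6)² + (-2.6394)²) = √(42.9665) ≈ 6.5549,
  v_1 = u/||u|| ≈ (0.9153, -0.4027) (||v_1|| = 1).

λ_1 = 19.6394,  λ_2 = 3.3606;  v_1 ≈ (0.9153, -0.4027)


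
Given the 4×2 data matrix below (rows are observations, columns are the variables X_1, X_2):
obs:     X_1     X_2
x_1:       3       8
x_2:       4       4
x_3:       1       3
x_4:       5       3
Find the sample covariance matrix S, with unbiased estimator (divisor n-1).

Step 1 — column means:
  mean(X_1) = (3 + 4 + 1 + 5) / 4 = 13/4 = 3.25
  mean(X_2) = (8 + 4 + 3 + 3) / 4 = 18/4 = 4.5

Step 2 — sample covariance S[i,j] = (1/(n-1)) · Σ_k (x_{k,i} - mean_i) · (x_{k,j} - mean_j), with n-1 = 3.
  S[X_1,X_1] = ((-0.25)·(-0.25) + (0.75)·(0.75) + (-2.25)·(-2.25) + (1.75)·(1.75)) / 3 = 8.75/3 = 2.9167
  S[X_1,X_2] = ((-0.25)·(3.5) + (0.75)·(-0.5) + (-2.25)·(-1.5) + (1.75)·(-1.5)) / 3 = -0.5/3 = -0.1667
  S[X_2,X_2] = ((3.5)·(3.5) + (-0.5)·(-0.5) + (-1.5)·(-1.5) + (-1.5)·(-1.5)) / 3 = 17/3 = 5.6667

S is symmetric (S[j,i] = S[i,j]). Assembling:

S = [[2.9167, -0.1667],
 [-0.1667, 5.6667]]


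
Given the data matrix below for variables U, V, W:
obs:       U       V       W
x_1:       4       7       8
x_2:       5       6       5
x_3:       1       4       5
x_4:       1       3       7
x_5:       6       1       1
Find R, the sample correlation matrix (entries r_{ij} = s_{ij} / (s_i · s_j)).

Step 1 — column means:
  mean(U) = (4 + 5 + 1 + 1 + 6) / 5 = 17/5 = 3.4
  mean(V) = (7 + 6 + 4 + 3 + 1) / 5 = 21/5 = 4.2
  mean(W) = (8 + 5 + 5 + 7 + 1) / 5 = 26/5 = 5.2

Step 2 — sample variances and covariances s[i,j] = (1/(n-1)) · Σ_k (x_{k,i} - mean_i) · (x_{k,j} - mean_j), with n-1 = 4:
  s[U,U] = ((0.6)·(0.6) + (1.6)·(1.6) + (-2.4)·(-2.4) + (-2.4)·(-2.4) + (2.6)·(2.6)) / 4 = 21.2/4 = 5.3
  s[U,V] = ((0.6)·(2.8) + (1.6)·(1.8) + (-2.4)·(-0.2) + (-2.4)·(-1.2) + (2.6)·(-3.2)) / 4 = -0.4/4 = -0.1
  s[U,W] = ((0.6)·(2.8) + (1.6)·(-0.2) + (-2.4)·(-0.2) + (-2.4)·(1.8) + (2.6)·(-4.2)) / 4 = -13.4/4 = -3.35
  s[V,V] = ((2.8)·(2.8) + (1.8)·(1.8) + (-0.2)·(-0.2) + (-1.2)·(-1.2) + (-3.2)·(-3.2)) / 4 = 22.8/4 = 5.7
  s[V,W] = ((2.8)·(2.8) + (1.8)·(-0.2) + (-0.2)·(-0.2) + (-1.2)·(1.8) + (-3.2)·(-4.2)) / 4 = 18.8/4 = 4.7
  s[W,W] = ((2.8)·(2.8) + (-0.2)·(-0.2) + (-0.2)·(-0.2) + (1.8)·(1.8) + (-4.2)·(-4.2)) / 4 = 28.8/4 = 7.2
  Sample standard deviations s_i = √(s[i,i]):
  s(U) = √(5.3) = 2.3022
  s(V) = √(5.7) = 2.3875
  s(W) = √(7.2) = 2.6833

Step 3 — r_{ij} = s_{ij} / (s_i · s_j):
  r[U,U] = 1 (diagonal).
  r[U,V] = -0.1 / (2.3022 · 2.3875) = -0.1 / 5.4964 = -0.0182
  r[U,W] = -3.35 / (2.3022 · 2.6833) = -3.35 / 6.1774 = -0.5423
  r[V,V] = 1 (diagonal).
  r[V,W] = 4.7 / (2.3875 · 2.6833) = 4.7 / 6.4062 = 0.7337
  r[W,W] = 1 (diagonal).

R is symmetric with unit diagonal. Assembling:

R = [[1, -0.0182, -0.5423],
 [-0.0182, 1, 0.7337],
 [-0.5423, 0.7337, 1]]


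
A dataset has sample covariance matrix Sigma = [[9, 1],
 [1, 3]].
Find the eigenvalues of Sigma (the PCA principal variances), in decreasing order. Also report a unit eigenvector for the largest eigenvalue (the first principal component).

Step 1 — characteristic polynomial of 2×2 Sigma:
  det(Sigma - λI) = λ² - trace · λ + det = 0.
  trace = 9 + 3 = 12, det = 9·3 - (1)² = 26.
Step 2 — discriminant:
  Δ = trace² - 4·det = 144 - 104 = 40.
Step 3 — eigenvalues:
  λ = (trace ± √Δ)/2 = (12 ± 6.3246)/2,
  λ_1 = 9.1623,  λ_2 = 2.8377.

Step 4 — unit eigenvector for λ_1: solve (Sigma - λ_1 I)v = 0. First row:
  (9 - 9.1623)·v_x + (1)·v_y = 0, i.e. (-0.1623)·v_x + (1)·v_y = 0,
  so v ∝ (b, λ_1 - a) = (1, 0.1623) = u.
  ||u|| = √((1)² + (0.1623)²) = √(1.0263) ≈ 1.0131,
  v_1 = u/||u|| ≈ (0.9871, 0.1602) (||v_1|| = 1).

λ_1 = 9.1623,  λ_2 = 2.8377;  v_1 ≈ (0.9871, 0.1602)


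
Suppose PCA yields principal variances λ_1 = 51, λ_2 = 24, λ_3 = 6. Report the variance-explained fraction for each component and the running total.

Step 1 — total variance = trace(Sigma) = Σ λ_i = 51 + 24 + 6 = 81.

Step 2 — fraction explained by component i = λ_i / Σ λ:
  PC1: 51/81 = 0.6296
  PC2: 24/81 = 0.2963
  PC3: 6/81 = 0.0741

Step 3 — cumulative fraction after k components = (λ_1 + ... + λ_k) / Σ λ:
  k = 1: 51/81 = 0.6296
  k = 2: (51 + 24)/81 = 75/81 = 0.9259
  k = 3: (51 + 24 + 6)/81 = 81/81 = 1

Summary (fraction, with percent):

explained: PC1 0.6296 (62.96%), PC2 0.2963 (29.63%), PC3 0.0741 (7.41%);  cumulative: 0.6296, 0.9259, 1


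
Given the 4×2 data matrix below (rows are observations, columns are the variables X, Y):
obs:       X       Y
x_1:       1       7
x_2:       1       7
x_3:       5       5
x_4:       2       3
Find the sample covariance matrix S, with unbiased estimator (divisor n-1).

Step 1 — column means:
  mean(X) = (1 + 1 + 5 + 2) / 4 = 9/4 = 2.25
  mean(Y) = (7 + 7 + 5 + 3) / 4 = 22/4 = 5.5

Step 2 — sample covariance S[i,j] = (1/(n-1)) · Σ_k (x_{k,i} - mean_i) · (x_{k,j} - mean_j), with n-1 = 3.
  S[X,X] = ((-1.25)·(-1.25) + (-1.25)·(-1.25) + (2.75)·(2.75) + (-0.25)·(-0.25)) / 3 = 10.75/3 = 3.5833
  S[X,Y] = ((-1.25)·(1.5) + (-1.25)·(1.5) + (2.75)·(-0.5) + (-0.25)·(-2.5)) / 3 = -4.5/3 = -1.5
  S[Y,Y] = ((1.5)·(1.5) + (1.5)·(1.5) + (-0.5)·(-0.5) + (-2.5)·(-2.5)) / 3 = 11/3 = 3.6667

S is symmetric (S[j,i] = S[i,j]). Assembling:

S = [[3.5833, -1.5],
 [-1.5, 3.6667]]


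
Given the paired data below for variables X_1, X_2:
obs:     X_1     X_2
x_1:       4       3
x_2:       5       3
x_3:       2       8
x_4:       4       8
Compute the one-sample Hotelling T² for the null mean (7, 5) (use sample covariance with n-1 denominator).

Step 1 — sample mean vector:
  mean(X_1) = (4 + 5 + 2 + 4) / 4 = 15/4 = 3.75
  mean(X_2) = (3 + 3 + 8 + 8) / 4 = 22/4 = 5.5
  x̄ = (3.75, 5.5),  deviation x̄ - mu_0 = (3.75, 5.5) - (7, 5) = (-3.25, 0.5).

Step 2 — sample covariance matrix, S[i,j] = (1/(n-1)) · Σ_k (x_{k,i} - mean_i) · (x_{k,j} - mean_j), divisor n-1 = 3:
  S[X_1,X_1] = ((0.25)·(0.25) + (1.25)·(1.25) + (-1.75)·(-1.75) + (0.25)·(0.25)) / 3 = 4.75/3 = 1.5833
  S[X_1,X_2] = ((0.25)·(-2.5) + (1.25)·(-2.5) + (-1.75)·(2.5) + (0.25)·(2.5)) / 3 = -7.5/3 = -2.5
  S[X_2,X_2] = ((-2.5)·(-2.5) + (-2.5)·(-2.5) + (2.5)·(2.5) + (2.5)·(2.5)) / 3 = 25/3 = 8.3333
  S = [[1.5833, -2.5],
 [-2.5, 8.3333]].

Step 3 — invert S. det(S) = 1.5833·8.3333 - (-2.5)² = 6.9444.
  S^{-1} = (1/det) · [[d, -b], [-b, a]] = [[1.2, 0.36],
 [0.36, 0.228]].

Step 4 — quadratic form (x̄ - mu_0)^T · S^{-1} · (x̄ - mu_0):
  S^{-1} · (x̄ - mu_0) = (-3.72, -1.056),
  (x̄ - mu_0)^T · [...] = (-3.25)·(-3.72) + (0.5)·(-1.056) = 11.562.

Step 5 — scale by n: T² = 4 · 11.562 = 46.248.

T² ≈ 46.248


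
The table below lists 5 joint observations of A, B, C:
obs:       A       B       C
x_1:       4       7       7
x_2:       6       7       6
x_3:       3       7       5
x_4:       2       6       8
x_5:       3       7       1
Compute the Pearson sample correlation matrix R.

Step 1 — column means:
  mean(A) = (4 + 6 + 3 + 2 + 3) / 5 = 18/5 = 3.6
  mean(B) = (7 + 7 + 7 + 6 + 7) / 5 = 34/5 = 6.8
  mean(C) = (7 + 6 + 5 + 8 + 1) / 5 = 27/5 = 5.4

Step 2 — sample variances and covariances s[i,j] = (1/(n-1)) · Σ_k (x_{k,i} - mean_i) · (x_{k,j} - mean_j), with n-1 = 4:
  s[A,A] = ((0.4)·(0.4) + (2.4)·(2.4) + (-0.6)·(-0.6) + (-1.6)·(-1.6) + (-0.6)·(-0.6)) / 4 = 9.2/4 = 2.3
  s[A,B] = ((0.4)·(0.2) + (2.4)·(0.2) + (-0.6)·(0.2) + (-1.6)·(-0.8) + (-0.6)·(0.2)) / 4 = 1.6/4 = 0.4
  s[A,C] = ((0.4)·(1.6) + (2.4)·(0.6) + (-0.6)·(-0.4) + (-1.6)·(2.6) + (-0.6)·(-4.4)) / 4 = 0.8/4 = 0.2
  s[B,B] = ((0.2)·(0.2) + (0.2)·(0.2) + (0.2)·(0.2) + (-0.8)·(-0.8) + (0.2)·(0.2)) / 4 = 0.8/4 = 0.2
  s[B,C] = ((0.2)·(1.6) + (0.2)·(0.6) + (0.2)·(-0.4) + (-0.8)·(2.6) + (0.2)·(-4.4)) / 4 = -2.6/4 = -0.65
  s[C,C] = ((1.6)·(1.6) + (0.6)·(0.6) + (-0.4)·(-0.4) + (2.6)·(2.6) + (-4.4)·(-4.4)) / 4 = 29.2/4 = 7.3
  Sample standard deviations s_i = √(s[i,i]):
  s(A) = √(2.3) = 1.5166
  s(B) = √(0.2) = 0.4472
  s(C) = √(7.3) = 2.7019

Step 3 — r_{ij} = s_{ij} / (s_i · s_j):
  r[A,A] = 1 (diagonal).
  r[A,B] = 0.4 / (1.5166 · 0.4472) = 0.4 / 0.6782 = 0.5898
  r[A,C] = 0.2 / (1.5166 · 2.7019) = 0.2 / 4.0976 = 0.0488
  r[B,B] = 1 (diagonal).
  r[B,C] = -0.65 / (0.4472 · 2.7019) = -0.65 / 1.2083 = -0.5379
  r[C,C] = 1 (diagonal).

R is symmetric with unit diagonal. Assembling:

R = [[1, 0.5898, 0.0488],
 [0.5898, 1, -0.5379],
 [0.0488, -0.5379, 1]]


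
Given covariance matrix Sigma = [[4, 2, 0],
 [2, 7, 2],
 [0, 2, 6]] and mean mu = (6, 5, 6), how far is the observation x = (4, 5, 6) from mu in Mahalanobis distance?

Step 1 — centre the observation: (x - mu) = (-2, 0, 0).

Step 2 — invert Sigma (cofactor / det for 3×3, or solve directly):
  Sigma^{-1} = [[0.2969, -0.0938, 0.0312],
 [-0.0938, 0.1875, -0.0625],
 [0.0312, -0.0625, 0.1875]].

Step 3 — form the quadratic (x - mu)^T · Sigma^{-1} · (x - mu):
  Sigma^{-1} · (x - mu) = (-0.5938, 0.1875, -0.0625).
  (x - mu)^T · [Sigma^{-1} · (x - mu)] = (-2)·(-0.5938) + (0)·(0.1875) + (0)·(-0.0625) = 1.1875.

Step 4 — take square root: d = √(1.1875) ≈ 1.0897.

d(x, mu) = √(1.1875) ≈ 1.0897


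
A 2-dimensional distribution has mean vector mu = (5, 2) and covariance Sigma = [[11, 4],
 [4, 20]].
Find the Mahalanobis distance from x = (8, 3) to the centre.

Step 1 — centre the observation: (x - mu) = (3, 1).

Step 2 — invert Sigma. det(Sigma) = 11·20 - (4)² = 204.
  Sigma^{-1} = (1/det) · [[d, -b], [-b, a]] = [[0.098, -0.0196],
 [-0.0196, 0.0539]].

Step 3 — form the quadratic (x - mu)^T · Sigma^{-1} · (x - mu):
  Sigma^{-1} · (x - mu) = (0.2745, -0.0049).
  (x - mu)^T · [Sigma^{-1} · (x - mu)] = (3)·(0.2745) + (1)·(-0.0049) = 0.8186.

Step 4 — take square root: d = √(0.8186) ≈ 0.9048.

d(x, mu) = √(0.8186) ≈ 0.9048


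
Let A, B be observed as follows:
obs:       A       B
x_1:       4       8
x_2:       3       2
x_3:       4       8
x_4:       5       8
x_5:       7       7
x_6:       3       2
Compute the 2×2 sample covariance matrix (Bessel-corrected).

Step 1 — column means:
  mean(A) = (4 + 3 + 4 + 5 + 7 + 3) / 6 = 26/6 = 4.3333
  mean(B) = (8 + 2 + 8 + 8 + 7 + 2) / 6 = 35/6 = 5.8333

Step 2 — sample covariance S[i,j] = (1/(n-1)) · Σ_k (x_{k,i} - mean_i) · (x_{k,j} - mean_j), with n-1 = 5.
  S[A,A] = ((-0.3333)·(-0.3333) + (-1.3333)·(-1.3333) + (-0.3333)·(-0.3333) + (0.6667)·(0.6667) + (2.6667)·(2.6667) + (-1.3333)·(-1.3333)) / 5 = 11.3333/5 = 2.2667
  S[A,B] = ((-0.3333)·(2.1667) + (-1.3333)·(-3.8333) + (-0.3333)·(2.1667) + (0.6667)·(2.1667) + (2.6667)·(1.1667) + (-1.3333)·(-3.8333)) / 5 = 13.3333/5 = 2.6667
  S[B,B] = ((2.1667)·(2.1667) + (-3.8333)·(-3.8333) + (2.1667)·(2.1667) + (2.1667)·(2.1667) + (1.1667)·(1.1667) + (-3.8333)·(-3.8333)) / 5 = 44.8333/5 = 8.9667

S is symmetric (S[j,i] = S[i,j]). Assembling:

S = [[2.2667, 2.6667],
 [2.6667, 8.9667]]


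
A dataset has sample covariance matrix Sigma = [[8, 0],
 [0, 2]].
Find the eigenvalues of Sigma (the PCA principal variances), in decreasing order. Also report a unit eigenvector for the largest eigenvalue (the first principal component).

Step 1 — characteristic polynomial of 2×2 Sigma:
  det(Sigma - λI) = λ² - trace · λ + det = 0.
  trace = 8 + 2 = 10, det = 8·2 - (0)² = 16.
Step 2 — discriminant:
  Δ = trace² - 4·det = 100 - 64 = 36.
Step 3 — eigenvalues:
  λ = (trace ± √Δ)/2 = (10 ± 6)/2,
  λ_1 = 8,  λ_2 = 2.

Step 4 — unit eigenvector for λ_1: Sigma is diagonal, so its eigenvectors are the coordinate axes. λ_1 = 8 is the diagonal entry on the first coordinate axis, hence
  v_1 = (1, 0) (||v_1|| = 1).

λ_1 = 8,  λ_2 = 2;  v_1 ≈ (1, 0)


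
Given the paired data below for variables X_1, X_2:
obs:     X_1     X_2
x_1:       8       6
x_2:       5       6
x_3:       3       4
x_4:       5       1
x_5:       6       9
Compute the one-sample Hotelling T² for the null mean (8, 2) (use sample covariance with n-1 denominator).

Step 1 — sample mean vector:
  mean(X_1) = (8 + 5 + 3 + 5 + 6) / 5 = 27/5 = 5.4
  mean(X_2) = (6 + 6 + 4 + 1 + 9) / 5 = 26/5 = 5.2
  x̄ = (5.4, 5.2),  deviation x̄ - mu_0 = (5.4, 5.2) - (8, 2) = (-2.6, 3.2).

Step 2 — sample covariance matrix, S[i,j] = (1/(n-1)) · Σ_k (x_{k,i} - mean_i) · (x_{k,j} - mean_j), divisor n-1 = 4:
  S[X_1,X_1] = ((2.6)·(2.6) + (-0.4)·(-0.4) + (-2.4)·(-2.4) + (-0.4)·(-0.4) + (0.6)·(0.6)) / 4 = 13.2/4 = 3.3
  S[X_1,X_2] = ((2.6)·(0.8) + (-0.4)·(0.8) + (-2.4)·(-1.2) + (-0.4)·(-4.2) + (0.6)·(3.8)) / 4 = 8.6/4 = 2.15
  S[X_2,X_2] = ((0.8)·(0.8) + (0.8)·(0.8) + (-1.2)·(-1.2) + (-4.2)·(-4.2) + (3.8)·(3.8)) / 4 = 34.8/4 = 8.7
  S = [[3.3, 2.15],
 [2.15, 8.7]].

Step 3 — invert S. det(S) = 3.3·8.7 - (2.15)² = 24.0875.
  S^{-1} = (1/det) · [[d, -b], [-b, a]] = [[0.3612, -0.0893],
 [-0.0893, 0.137]].

Step 4 — quadratic form (x̄ - mu_0)^T · S^{-1} · (x̄ - mu_0):
  S^{-1} · (x̄ - mu_0) = (-1.2247, 0.6705),
  (x̄ - mu_0)^T · [...] = (-2.6)·(-1.2247) + (3.2)·(0.6705) = 5.3297.

Step 5 — scale by n: T² = 5 · 5.3297 = 26.6487.

T² ≈ 26.6487


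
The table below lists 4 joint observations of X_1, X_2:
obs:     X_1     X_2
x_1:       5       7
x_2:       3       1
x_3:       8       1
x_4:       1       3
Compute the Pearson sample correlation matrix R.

Step 1 — column means:
  mean(X_1) = (5 + 3 + 8 + 1) / 4 = 17/4 = 4.25
  mean(X_2) = (7 + 1 + 1 + 3) / 4 = 12/4 = 3

Step 2 — sample variances and covariances s[i,j] = (1/(n-1)) · Σ_k (x_{k,i} - mean_i) · (x_{k,j} - mean_j), with n-1 = 3:
  s[X_1,X_1] = ((0.75)·(0.75) + (-1.25)·(-1.25) + (3.75)·(3.75) + (-3.25)·(-3.25)) / 3 = 26.75/3 = 8.9167
  s[X_1,X_2] = ((0.75)·(4) + (-1.25)·(-2) + (3.75)·(-2) + (-3.25)·(0)) / 3 = -2/3 = -0.6667
  s[X_2,X_2] = ((4)·(4) + (-2)·(-2) + (-2)·(-2) + (0)·(0)) / 3 = 24/3 = 8
  Sample standard deviations s_i = √(s[i,i]):
  s(X_1) = √(8.9167) = 2.9861
  s(X_2) = √(8) = 2.8284

Step 3 — r_{ij} = s_{ij} / (s_i · s_j):
  r[X_1,X_1] = 1 (diagonal).
  r[X_1,X_2] = -0.6667 / (2.9861 · 2.8284) = -0.6667 / 8.4459 = -0.0789
  r[X_2,X_2] = 1 (diagonal).

R is symmetric with unit diagonal. Assembling:

R = [[1, -0.0789],
 [-0.0789, 1]]


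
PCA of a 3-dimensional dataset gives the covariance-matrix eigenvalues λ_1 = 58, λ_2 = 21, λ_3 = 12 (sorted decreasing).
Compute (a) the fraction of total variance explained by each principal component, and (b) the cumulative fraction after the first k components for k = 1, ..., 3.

Step 1 — total variance = trace(Sigma) = Σ λ_i = 58 + 21 + 12 = 91.

Step 2 — fraction explained by component i = λ_i / Σ λ:
  PC1: 58/91 = 0.6374
  PC2: 21/91 = 0.2308
  PC3: 12/91 = 0.1319

Step 3 — cumulative fraction after k components = (λ_1 + ... + λ_k) / Σ λ:
  k = 1: 58/91 = 0.6374
  k = 2: (58 + 21)/91 = 79/91 = 0.8681
  k = 3: (58 + 21 + 12)/91 = 91/91 = 1

Summary (fraction, with percent):

explained: PC1 0.6374 (63.74%), PC2 0.2308 (23.08%), PC3 0.1319 (13.19%);  cumulative: 0.6374, 0.8681, 1


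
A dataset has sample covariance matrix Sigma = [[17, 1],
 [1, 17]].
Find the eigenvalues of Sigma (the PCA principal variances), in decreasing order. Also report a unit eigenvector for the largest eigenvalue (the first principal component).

Step 1 — characteristic polynomial of 2×2 Sigma:
  det(Sigma - λI) = λ² - trace · λ + det = 0.
  trace = 17 + 17 = 34, det = 17·17 - (1)² = 288.
Step 2 — discriminant:
  Δ = trace² - 4·det = 1156 - 1152 = 4.
Step 3 — eigenvalues:
  λ = (trace ± √Δ)/2 = (34 ± 2)/2,
  λ_1 = 18,  λ_2 = 16.

Step 4 — unit eigenvector for λ_1: solve (Sigma - λ_1 I)v = 0. First row:
  (17 - 18)·v_x + (1)·v_y = 0, i.e. (-1)·v_x + (1)·v_y = 0,
  so v ∝ (b, λ_1 - a) = (1, 1) = u.
  ||u|| = √((1)² + (1)²) = √(2) ≈ 1.4142,
  v_1 = u/||u|| ≈ (0.7071, 0.7071) (||v_1|| = 1).

λ_1 = 18,  λ_2 = 16;  v_1 ≈ (0.7071, 0.7071)


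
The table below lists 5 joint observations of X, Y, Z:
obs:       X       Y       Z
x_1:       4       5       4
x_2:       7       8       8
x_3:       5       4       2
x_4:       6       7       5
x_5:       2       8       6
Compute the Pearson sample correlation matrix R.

Step 1 — column means:
  mean(X) = (4 + 7 + 5 + 6 + 2) / 5 = 24/5 = 4.8
  mean(Y) = (5 + 8 + 4 + 7 + 8) / 5 = 32/5 = 6.4
  mean(Z) = (4 + 8 + 2 + 5 + 6) / 5 = 25/5 = 5

Step 2 — sample variances and covariances s[i,j] = (1/(n-1)) · Σ_k (x_{k,i} - mean_i) · (x_{k,j} - mean_j), with n-1 = 4:
  s[X,X] = ((-0.8)·(-0.8) + (2.2)·(2.2) + (0.2)·(0.2) + (1.2)·(1.2) + (-2.8)·(-2.8)) / 4 = 14.8/4 = 3.7
  s[X,Y] = ((-0.8)·(-1.4) + (2.2)·(1.6) + (0.2)·(-2.4) + (1.2)·(0.6) + (-2.8)·(1.6)) / 4 = 0.4/4 = 0.1
  s[X,Z] = ((-0.8)·(-1) + (2.2)·(3) + (0.2)·(-3) + (1.2)·(0) + (-2.8)·(1)) / 4 = 4/4 = 1
  s[Y,Y] = ((-1.4)·(-1.4) + (1.6)·(1.6) + (-2.4)·(-2.4) + (0.6)·(0.6) + (1.6)·(1.6)) / 4 = 13.2/4 = 3.3
  s[Y,Z] = ((-1.4)·(-1) + (1.6)·(3) + (-2.4)·(-3) + (0.6)·(0) + (1.6)·(1)) / 4 = 15/4 = 3.75
  s[Z,Z] = ((-1)·(-1) + (3)·(3) + (-3)·(-3) + (0)·(0) + (1)·(1)) / 4 = 20/4 = 5
  Sample standard deviations s_i = √(s[i,i]):
  s(X) = √(3.7) = 1.9235
  s(Y) = √(3.3) = 1.8166
  s(Z) = √(5) = 2.2361

Step 3 — r_{ij} = s_{ij} / (s_i · s_j):
  r[X,X] = 1 (diagonal).
  r[X,Y] = 0.1 / (1.9235 · 1.8166) = 0.1 / 3.4943 = 0.0286
  r[X,Z] = 1 / (1.9235 · 2.2361) = 1 / 4.3012 = 0.2325
  r[Y,Y] = 1 (diagonal).
  r[Y,Z] = 3.75 / (1.8166 · 2.2361) = 3.75 / 4.062 = 0.9232
  r[Z,Z] = 1 (diagonal).

R is symmetric with unit diagonal. Assembling:

R = [[1, 0.0286, 0.2325],
 [0.0286, 1, 0.9232],
 [0.2325, 0.9232, 1]]


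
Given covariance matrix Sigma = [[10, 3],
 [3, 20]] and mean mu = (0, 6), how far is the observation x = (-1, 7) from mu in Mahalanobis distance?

Step 1 — centre the observation: (x - mu) = (-1, 1).

Step 2 — invert Sigma. det(Sigma) = 10·20 - (3)² = 191.
  Sigma^{-1} = (1/det) · [[d, -b], [-b, a]] = [[0.1047, -0.0157],
 [-0.0157, 0.0524]].

Step 3 — form the quadratic (x - mu)^T · Sigma^{-1} · (x - mu):
  Sigma^{-1} · (x - mu) = (-0.1204, 0.0681).
  (x - mu)^T · [Sigma^{-1} · (x - mu)] = (-1)·(-0.1204) + (1)·(0.0681) = 0.1885.

Step 4 — take square root: d = √(0.1885) ≈ 0.4341.

d(x, mu) = √(0.1885) ≈ 0.4341


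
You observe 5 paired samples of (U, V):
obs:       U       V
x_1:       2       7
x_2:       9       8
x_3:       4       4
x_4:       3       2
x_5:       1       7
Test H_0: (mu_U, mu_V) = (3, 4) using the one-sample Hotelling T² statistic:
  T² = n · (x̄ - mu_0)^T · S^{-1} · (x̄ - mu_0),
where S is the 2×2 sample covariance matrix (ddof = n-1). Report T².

Step 1 — sample mean vector:
  mean(U) = (2 + 9 + 4 + 3 + 1) / 5 = 19/5 = 3.8
  mean(V) = (7 + 8 + 4 + 2 + 7) / 5 = 28/5 = 5.6
  x̄ = (3.8, 5.6),  deviation x̄ - mu_0 = (3.8, 5.6) - (3, 4) = (0.8, 1.6).

Step 2 — sample covariance matrix, S[i,j] = (1/(n-1)) · Σ_k (x_{k,i} - mean_i) · (x_{k,j} - mean_j), divisor n-1 = 4:
  S[U,U] = ((-1.8)·(-1.8) + (5.2)·(5.2) + (0.2)·(0.2) + (-0.8)·(-0.8) + (-2.8)·(-2.8)) / 4 = 38.8/4 = 9.7
  S[U,V] = ((-1.8)·(1.4) + (5.2)·(2.4) + (0.2)·(-1.6) + (-0.8)·(-3.6) + (-2.8)·(1.4)) / 4 = 8.6/4 = 2.15
  S[V,V] = ((1.4)·(1.4) + (2.4)·(2.4) + (-1.6)·(-1.6) + (-3.6)·(-3.6) + (1.4)·(1.4)) / 4 = 25.2/4 = 6.3
  S = [[9.7, 2.15],
 [2.15, 6.3]].

Step 3 — invert S. det(S) = 9.7·6.3 - (2.15)² = 56.4875.
  S^{-1} = (1/det) · [[d, -b], [-b, a]] = [[0.1115, -0.0381],
 [-0.0381, 0.1717]].

Step 4 — quadratic form (x̄ - mu_0)^T · S^{-1} · (x̄ - mu_0):
  S^{-1} · (x̄ - mu_0) = (0.0283, 0.2443),
  (x̄ - mu_0)^T · [...] = (0.8)·(0.0283) + (1.6)·(0.2443) = 0.4135.

Step 5 — scale by n: T² = 5 · 0.4135 = 2.0677.

T² ≈ 2.0677


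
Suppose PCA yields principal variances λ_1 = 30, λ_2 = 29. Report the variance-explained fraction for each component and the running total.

Step 1 — total variance = trace(Sigma) = Σ λ_i = 30 + 29 = 59.

Step 2 — fraction explained by component i = λ_i / Σ λ:
  PC1: 30/59 = 0.5085
  PC2: 29/59 = 0.4915

Step 3 — cumulative fraction after k components = (λ_1 + ... + λ_k) / Σ λ:
  k = 1: 30/59 = 0.5085
  k = 2: (30 + 29)/59 = 59/59 = 1

Summary (fraction, with percent):

explained: PC1 0.5085 (50.85%), PC2 0.4915 (49.15%);  cumulative: 0.5085, 1


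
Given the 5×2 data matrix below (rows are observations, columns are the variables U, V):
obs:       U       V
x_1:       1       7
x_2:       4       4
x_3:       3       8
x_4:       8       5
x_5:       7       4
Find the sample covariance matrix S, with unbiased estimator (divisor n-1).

Step 1 — column means:
  mean(U) = (1 + 4 + 3 + 8 + 7) / 5 = 23/5 = 4.6
  mean(V) = (7 + 4 + 8 + 5 + 4) / 5 = 28/5 = 5.6

Step 2 — sample covariance S[i,j] = (1/(n-1)) · Σ_k (x_{k,i} - mean_i) · (x_{k,j} - mean_j), with n-1 = 4.
  S[U,U] = ((-3.6)·(-3.6) + (-0.6)·(-0.6) + (-1.6)·(-1.6) + (3.4)·(3.4) + (2.4)·(2.4)) / 4 = 33.2/4 = 8.3
  S[U,V] = ((-3.6)·(1.4) + (-0.6)·(-1.6) + (-1.6)·(2.4) + (3.4)·(-0.6) + (2.4)·(-1.6)) / 4 = -13.8/4 = -3.45
  S[V,V] = ((1.4)·(1.4) + (-1.6)·(-1.6) + (2.4)·(2.4) + (-0.6)·(-0.6) + (-1.6)·(-1.6)) / 4 = 13.2/4 = 3.3

S is symmetric (S[j,i] = S[i,j]). Assembling:

S = [[8.3, -3.45],
 [-3.45, 3.3]]


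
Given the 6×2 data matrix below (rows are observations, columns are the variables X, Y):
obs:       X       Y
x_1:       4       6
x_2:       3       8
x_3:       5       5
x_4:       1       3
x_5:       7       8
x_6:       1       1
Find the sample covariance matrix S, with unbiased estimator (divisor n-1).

Step 1 — column means:
  mean(X) = (4 + 3 + 5 + 1 + 7 + 1) / 6 = 21/6 = 3.5
  mean(Y) = (6 + 8 + 5 + 3 + 8 + 1) / 6 = 31/6 = 5.1667

Step 2 — sample covariance S[i,j] = (1/(n-1)) · Σ_k (x_{k,i} - mean_i) · (x_{k,j} - mean_j), with n-1 = 5.
  S[X,X] = ((0.5)·(0.5) + (-0.5)·(-0.5) + (1.5)·(1.5) + (-2.5)·(-2.5) + (3.5)·(3.5) + (-2.5)·(-2.5)) / 5 = 27.5/5 = 5.5
  S[X,Y] = ((0.5)·(0.8333) + (-0.5)·(2.8333) + (1.5)·(-0.1667) + (-2.5)·(-2.1667) + (3.5)·(2.8333) + (-2.5)·(-4.1667)) / 5 = 24.5/5 = 4.9
  S[Y,Y] = ((0.8333)·(0.8333) + (2.8333)·(2.8333) + (-0.1667)·(-0.1667) + (-2.1667)·(-2.1667) + (2.8333)·(2.8333) + (-4.1667)·(-4.1667)) / 5 = 38.8333/5 = 7.7667

S is symmetric (S[j,i] = S[i,j]). Assembling:

S = [[5.5, 4.9],
 [4.9, 7.7667]]
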